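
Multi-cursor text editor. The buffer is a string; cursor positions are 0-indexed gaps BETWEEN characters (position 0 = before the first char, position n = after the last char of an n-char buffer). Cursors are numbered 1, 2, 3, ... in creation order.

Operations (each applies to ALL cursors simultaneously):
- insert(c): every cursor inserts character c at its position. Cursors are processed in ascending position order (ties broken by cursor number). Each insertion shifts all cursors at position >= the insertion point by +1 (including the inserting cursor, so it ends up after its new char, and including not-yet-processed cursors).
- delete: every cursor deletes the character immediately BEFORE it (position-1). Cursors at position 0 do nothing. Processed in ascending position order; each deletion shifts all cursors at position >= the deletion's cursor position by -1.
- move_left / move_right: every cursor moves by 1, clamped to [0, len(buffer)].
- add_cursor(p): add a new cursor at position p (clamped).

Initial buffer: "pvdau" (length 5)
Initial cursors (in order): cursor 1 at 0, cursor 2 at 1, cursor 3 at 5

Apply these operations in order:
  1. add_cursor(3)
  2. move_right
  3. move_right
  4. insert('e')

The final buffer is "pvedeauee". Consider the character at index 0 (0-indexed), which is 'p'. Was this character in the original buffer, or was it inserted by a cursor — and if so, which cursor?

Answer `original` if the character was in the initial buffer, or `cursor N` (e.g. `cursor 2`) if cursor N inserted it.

Answer: original

Derivation:
After op 1 (add_cursor(3)): buffer="pvdau" (len 5), cursors c1@0 c2@1 c4@3 c3@5, authorship .....
After op 2 (move_right): buffer="pvdau" (len 5), cursors c1@1 c2@2 c4@4 c3@5, authorship .....
After op 3 (move_right): buffer="pvdau" (len 5), cursors c1@2 c2@3 c3@5 c4@5, authorship .....
After op 4 (insert('e')): buffer="pvedeauee" (len 9), cursors c1@3 c2@5 c3@9 c4@9, authorship ..1.2..34
Authorship (.=original, N=cursor N): . . 1 . 2 . . 3 4
Index 0: author = original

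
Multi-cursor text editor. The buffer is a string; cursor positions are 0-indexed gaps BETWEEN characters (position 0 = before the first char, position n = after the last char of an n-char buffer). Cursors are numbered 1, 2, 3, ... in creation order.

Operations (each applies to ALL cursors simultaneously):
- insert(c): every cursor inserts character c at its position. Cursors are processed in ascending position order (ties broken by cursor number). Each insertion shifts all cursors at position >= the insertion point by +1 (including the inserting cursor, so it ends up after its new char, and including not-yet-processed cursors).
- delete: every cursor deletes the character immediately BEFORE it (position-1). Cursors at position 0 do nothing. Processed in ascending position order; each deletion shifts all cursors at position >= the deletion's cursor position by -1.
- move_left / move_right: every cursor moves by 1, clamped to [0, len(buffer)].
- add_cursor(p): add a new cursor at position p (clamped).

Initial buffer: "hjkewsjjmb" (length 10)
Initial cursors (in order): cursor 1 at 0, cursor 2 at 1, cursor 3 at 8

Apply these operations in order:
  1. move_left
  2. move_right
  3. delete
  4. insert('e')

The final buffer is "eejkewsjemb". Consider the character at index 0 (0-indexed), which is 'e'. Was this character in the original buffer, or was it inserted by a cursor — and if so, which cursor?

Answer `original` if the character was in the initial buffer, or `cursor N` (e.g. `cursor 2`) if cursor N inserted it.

After op 1 (move_left): buffer="hjkewsjjmb" (len 10), cursors c1@0 c2@0 c3@7, authorship ..........
After op 2 (move_right): buffer="hjkewsjjmb" (len 10), cursors c1@1 c2@1 c3@8, authorship ..........
After op 3 (delete): buffer="jkewsjmb" (len 8), cursors c1@0 c2@0 c3@6, authorship ........
After op 4 (insert('e')): buffer="eejkewsjemb" (len 11), cursors c1@2 c2@2 c3@9, authorship 12......3..
Authorship (.=original, N=cursor N): 1 2 . . . . . . 3 . .
Index 0: author = 1

Answer: cursor 1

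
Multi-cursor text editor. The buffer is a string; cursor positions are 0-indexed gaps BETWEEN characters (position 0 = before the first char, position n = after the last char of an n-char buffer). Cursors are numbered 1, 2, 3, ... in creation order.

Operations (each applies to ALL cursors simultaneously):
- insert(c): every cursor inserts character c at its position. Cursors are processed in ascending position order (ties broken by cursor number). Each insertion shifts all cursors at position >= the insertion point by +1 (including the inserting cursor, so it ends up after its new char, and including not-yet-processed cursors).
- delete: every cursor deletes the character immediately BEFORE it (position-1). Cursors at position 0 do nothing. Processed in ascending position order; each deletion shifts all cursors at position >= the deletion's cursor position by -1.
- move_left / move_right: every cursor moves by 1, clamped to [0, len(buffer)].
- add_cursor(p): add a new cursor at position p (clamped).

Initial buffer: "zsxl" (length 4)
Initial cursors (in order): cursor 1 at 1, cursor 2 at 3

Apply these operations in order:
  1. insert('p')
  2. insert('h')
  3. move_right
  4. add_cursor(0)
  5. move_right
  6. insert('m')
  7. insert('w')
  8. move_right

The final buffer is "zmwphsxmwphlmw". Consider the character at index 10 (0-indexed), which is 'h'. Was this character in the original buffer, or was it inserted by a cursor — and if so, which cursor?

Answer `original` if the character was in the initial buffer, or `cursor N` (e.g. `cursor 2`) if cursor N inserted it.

After op 1 (insert('p')): buffer="zpsxpl" (len 6), cursors c1@2 c2@5, authorship .1..2.
After op 2 (insert('h')): buffer="zphsxphl" (len 8), cursors c1@3 c2@7, authorship .11..22.
After op 3 (move_right): buffer="zphsxphl" (len 8), cursors c1@4 c2@8, authorship .11..22.
After op 4 (add_cursor(0)): buffer="zphsxphl" (len 8), cursors c3@0 c1@4 c2@8, authorship .11..22.
After op 5 (move_right): buffer="zphsxphl" (len 8), cursors c3@1 c1@5 c2@8, authorship .11..22.
After op 6 (insert('m')): buffer="zmphsxmphlm" (len 11), cursors c3@2 c1@7 c2@11, authorship .311..122.2
After op 7 (insert('w')): buffer="zmwphsxmwphlmw" (len 14), cursors c3@3 c1@9 c2@14, authorship .3311..1122.22
After op 8 (move_right): buffer="zmwphsxmwphlmw" (len 14), cursors c3@4 c1@10 c2@14, authorship .3311..1122.22
Authorship (.=original, N=cursor N): . 3 3 1 1 . . 1 1 2 2 . 2 2
Index 10: author = 2

Answer: cursor 2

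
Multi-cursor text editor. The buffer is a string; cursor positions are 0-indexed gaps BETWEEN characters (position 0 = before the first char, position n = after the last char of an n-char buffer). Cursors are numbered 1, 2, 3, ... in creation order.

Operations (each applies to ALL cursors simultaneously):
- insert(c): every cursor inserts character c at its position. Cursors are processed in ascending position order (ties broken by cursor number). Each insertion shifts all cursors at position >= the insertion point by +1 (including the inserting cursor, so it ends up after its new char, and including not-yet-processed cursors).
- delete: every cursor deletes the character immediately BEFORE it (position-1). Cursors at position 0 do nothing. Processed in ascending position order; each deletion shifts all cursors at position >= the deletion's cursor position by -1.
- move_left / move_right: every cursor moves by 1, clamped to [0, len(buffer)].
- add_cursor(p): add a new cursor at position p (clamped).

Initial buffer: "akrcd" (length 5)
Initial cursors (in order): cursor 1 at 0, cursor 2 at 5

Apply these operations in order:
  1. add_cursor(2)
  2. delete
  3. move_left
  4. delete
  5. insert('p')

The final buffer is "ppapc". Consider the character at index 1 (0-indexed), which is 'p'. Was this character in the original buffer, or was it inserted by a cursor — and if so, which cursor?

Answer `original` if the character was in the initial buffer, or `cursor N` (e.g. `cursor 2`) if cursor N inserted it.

After op 1 (add_cursor(2)): buffer="akrcd" (len 5), cursors c1@0 c3@2 c2@5, authorship .....
After op 2 (delete): buffer="arc" (len 3), cursors c1@0 c3@1 c2@3, authorship ...
After op 3 (move_left): buffer="arc" (len 3), cursors c1@0 c3@0 c2@2, authorship ...
After op 4 (delete): buffer="ac" (len 2), cursors c1@0 c3@0 c2@1, authorship ..
After op 5 (insert('p')): buffer="ppapc" (len 5), cursors c1@2 c3@2 c2@4, authorship 13.2.
Authorship (.=original, N=cursor N): 1 3 . 2 .
Index 1: author = 3

Answer: cursor 3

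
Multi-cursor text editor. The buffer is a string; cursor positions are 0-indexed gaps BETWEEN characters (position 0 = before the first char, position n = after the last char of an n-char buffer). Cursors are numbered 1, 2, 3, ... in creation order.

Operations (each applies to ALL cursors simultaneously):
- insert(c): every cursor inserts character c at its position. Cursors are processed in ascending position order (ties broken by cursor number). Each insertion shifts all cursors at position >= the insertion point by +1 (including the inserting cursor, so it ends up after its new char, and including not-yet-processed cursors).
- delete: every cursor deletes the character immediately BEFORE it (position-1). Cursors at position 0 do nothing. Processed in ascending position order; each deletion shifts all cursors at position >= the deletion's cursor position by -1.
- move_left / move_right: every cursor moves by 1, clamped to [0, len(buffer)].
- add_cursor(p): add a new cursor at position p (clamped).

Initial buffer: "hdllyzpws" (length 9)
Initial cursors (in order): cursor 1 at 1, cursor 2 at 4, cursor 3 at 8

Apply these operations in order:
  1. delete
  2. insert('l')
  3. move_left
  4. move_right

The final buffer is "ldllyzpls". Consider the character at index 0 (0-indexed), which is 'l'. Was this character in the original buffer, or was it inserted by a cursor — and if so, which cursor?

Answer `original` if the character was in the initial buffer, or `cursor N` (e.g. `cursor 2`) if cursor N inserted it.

After op 1 (delete): buffer="dlyzps" (len 6), cursors c1@0 c2@2 c3@5, authorship ......
After op 2 (insert('l')): buffer="ldllyzpls" (len 9), cursors c1@1 c2@4 c3@8, authorship 1..2...3.
After op 3 (move_left): buffer="ldllyzpls" (len 9), cursors c1@0 c2@3 c3@7, authorship 1..2...3.
After op 4 (move_right): buffer="ldllyzpls" (len 9), cursors c1@1 c2@4 c3@8, authorship 1..2...3.
Authorship (.=original, N=cursor N): 1 . . 2 . . . 3 .
Index 0: author = 1

Answer: cursor 1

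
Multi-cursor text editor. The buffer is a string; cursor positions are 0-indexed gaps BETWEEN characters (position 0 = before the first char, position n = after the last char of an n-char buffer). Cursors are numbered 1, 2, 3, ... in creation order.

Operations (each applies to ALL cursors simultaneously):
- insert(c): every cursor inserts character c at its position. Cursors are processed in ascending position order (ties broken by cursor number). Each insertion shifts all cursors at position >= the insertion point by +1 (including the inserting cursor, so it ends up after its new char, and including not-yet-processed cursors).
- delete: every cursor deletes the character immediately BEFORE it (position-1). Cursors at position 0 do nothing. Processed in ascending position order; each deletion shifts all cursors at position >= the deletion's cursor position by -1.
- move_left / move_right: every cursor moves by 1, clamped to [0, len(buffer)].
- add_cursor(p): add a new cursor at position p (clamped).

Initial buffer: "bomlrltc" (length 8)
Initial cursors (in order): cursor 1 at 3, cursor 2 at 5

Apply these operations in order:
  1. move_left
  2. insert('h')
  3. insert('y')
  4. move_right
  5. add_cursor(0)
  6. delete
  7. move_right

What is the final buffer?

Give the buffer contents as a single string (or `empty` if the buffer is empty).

After op 1 (move_left): buffer="bomlrltc" (len 8), cursors c1@2 c2@4, authorship ........
After op 2 (insert('h')): buffer="bohmlhrltc" (len 10), cursors c1@3 c2@6, authorship ..1..2....
After op 3 (insert('y')): buffer="bohymlhyrltc" (len 12), cursors c1@4 c2@8, authorship ..11..22....
After op 4 (move_right): buffer="bohymlhyrltc" (len 12), cursors c1@5 c2@9, authorship ..11..22....
After op 5 (add_cursor(0)): buffer="bohymlhyrltc" (len 12), cursors c3@0 c1@5 c2@9, authorship ..11..22....
After op 6 (delete): buffer="bohylhyltc" (len 10), cursors c3@0 c1@4 c2@7, authorship ..11.22...
After op 7 (move_right): buffer="bohylhyltc" (len 10), cursors c3@1 c1@5 c2@8, authorship ..11.22...

Answer: bohylhyltc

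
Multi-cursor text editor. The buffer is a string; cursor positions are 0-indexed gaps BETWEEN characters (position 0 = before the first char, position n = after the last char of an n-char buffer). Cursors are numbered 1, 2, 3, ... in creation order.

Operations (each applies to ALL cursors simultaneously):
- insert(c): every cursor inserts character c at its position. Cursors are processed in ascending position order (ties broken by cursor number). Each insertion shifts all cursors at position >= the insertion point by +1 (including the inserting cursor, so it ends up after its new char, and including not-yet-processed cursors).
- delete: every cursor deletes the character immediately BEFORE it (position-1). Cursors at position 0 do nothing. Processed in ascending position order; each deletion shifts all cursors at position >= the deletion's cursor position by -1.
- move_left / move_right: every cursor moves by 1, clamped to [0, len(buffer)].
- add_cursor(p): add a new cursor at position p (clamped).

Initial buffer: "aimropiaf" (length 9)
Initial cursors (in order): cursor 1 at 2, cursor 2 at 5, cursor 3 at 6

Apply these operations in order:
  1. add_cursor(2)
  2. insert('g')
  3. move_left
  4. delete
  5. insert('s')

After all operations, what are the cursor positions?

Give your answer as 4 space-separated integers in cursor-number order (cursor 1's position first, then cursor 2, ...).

Answer: 3 7 9 3

Derivation:
After op 1 (add_cursor(2)): buffer="aimropiaf" (len 9), cursors c1@2 c4@2 c2@5 c3@6, authorship .........
After op 2 (insert('g')): buffer="aiggmrogpgiaf" (len 13), cursors c1@4 c4@4 c2@8 c3@10, authorship ..14...2.3...
After op 3 (move_left): buffer="aiggmrogpgiaf" (len 13), cursors c1@3 c4@3 c2@7 c3@9, authorship ..14...2.3...
After op 4 (delete): buffer="agmrggiaf" (len 9), cursors c1@1 c4@1 c2@4 c3@5, authorship .4..23...
After op 5 (insert('s')): buffer="assgmrsgsgiaf" (len 13), cursors c1@3 c4@3 c2@7 c3@9, authorship .144..2233...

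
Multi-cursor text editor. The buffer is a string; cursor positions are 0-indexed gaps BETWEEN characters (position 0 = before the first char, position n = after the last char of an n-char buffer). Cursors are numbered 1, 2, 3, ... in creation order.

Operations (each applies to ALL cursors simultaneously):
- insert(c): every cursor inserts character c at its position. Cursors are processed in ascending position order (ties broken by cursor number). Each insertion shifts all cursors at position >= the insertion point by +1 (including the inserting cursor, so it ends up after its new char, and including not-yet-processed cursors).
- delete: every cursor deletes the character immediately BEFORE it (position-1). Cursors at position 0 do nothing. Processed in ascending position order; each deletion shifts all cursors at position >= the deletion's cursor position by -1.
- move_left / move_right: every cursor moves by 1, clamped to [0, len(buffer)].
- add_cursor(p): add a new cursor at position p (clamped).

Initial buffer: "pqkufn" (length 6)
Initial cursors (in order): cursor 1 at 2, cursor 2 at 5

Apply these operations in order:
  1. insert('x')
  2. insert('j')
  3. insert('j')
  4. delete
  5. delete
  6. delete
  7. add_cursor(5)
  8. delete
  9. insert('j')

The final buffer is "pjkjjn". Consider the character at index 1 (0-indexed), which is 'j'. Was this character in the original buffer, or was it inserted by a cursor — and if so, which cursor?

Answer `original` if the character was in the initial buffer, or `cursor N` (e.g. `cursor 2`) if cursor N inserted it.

After op 1 (insert('x')): buffer="pqxkufxn" (len 8), cursors c1@3 c2@7, authorship ..1...2.
After op 2 (insert('j')): buffer="pqxjkufxjn" (len 10), cursors c1@4 c2@9, authorship ..11...22.
After op 3 (insert('j')): buffer="pqxjjkufxjjn" (len 12), cursors c1@5 c2@11, authorship ..111...222.
After op 4 (delete): buffer="pqxjkufxjn" (len 10), cursors c1@4 c2@9, authorship ..11...22.
After op 5 (delete): buffer="pqxkufxn" (len 8), cursors c1@3 c2@7, authorship ..1...2.
After op 6 (delete): buffer="pqkufn" (len 6), cursors c1@2 c2@5, authorship ......
After op 7 (add_cursor(5)): buffer="pqkufn" (len 6), cursors c1@2 c2@5 c3@5, authorship ......
After op 8 (delete): buffer="pkn" (len 3), cursors c1@1 c2@2 c3@2, authorship ...
After op 9 (insert('j')): buffer="pjkjjn" (len 6), cursors c1@2 c2@5 c3@5, authorship .1.23.
Authorship (.=original, N=cursor N): . 1 . 2 3 .
Index 1: author = 1

Answer: cursor 1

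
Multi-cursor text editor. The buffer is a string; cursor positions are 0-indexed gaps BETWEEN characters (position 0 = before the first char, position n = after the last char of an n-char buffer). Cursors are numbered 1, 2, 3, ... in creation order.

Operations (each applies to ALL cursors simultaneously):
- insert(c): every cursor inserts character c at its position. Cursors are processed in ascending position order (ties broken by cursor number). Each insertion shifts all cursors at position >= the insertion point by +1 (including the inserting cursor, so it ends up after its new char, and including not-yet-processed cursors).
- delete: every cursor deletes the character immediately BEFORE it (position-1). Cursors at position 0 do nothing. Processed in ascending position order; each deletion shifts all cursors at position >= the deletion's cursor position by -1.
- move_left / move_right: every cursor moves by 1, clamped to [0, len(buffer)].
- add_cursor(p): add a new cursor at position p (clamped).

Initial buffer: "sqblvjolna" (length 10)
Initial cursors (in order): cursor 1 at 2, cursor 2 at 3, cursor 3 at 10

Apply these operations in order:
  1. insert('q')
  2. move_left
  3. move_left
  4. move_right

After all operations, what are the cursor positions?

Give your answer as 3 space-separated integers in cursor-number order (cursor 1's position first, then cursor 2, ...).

Answer: 2 4 12

Derivation:
After op 1 (insert('q')): buffer="sqqbqlvjolnaq" (len 13), cursors c1@3 c2@5 c3@13, authorship ..1.2.......3
After op 2 (move_left): buffer="sqqbqlvjolnaq" (len 13), cursors c1@2 c2@4 c3@12, authorship ..1.2.......3
After op 3 (move_left): buffer="sqqbqlvjolnaq" (len 13), cursors c1@1 c2@3 c3@11, authorship ..1.2.......3
After op 4 (move_right): buffer="sqqbqlvjolnaq" (len 13), cursors c1@2 c2@4 c3@12, authorship ..1.2.......3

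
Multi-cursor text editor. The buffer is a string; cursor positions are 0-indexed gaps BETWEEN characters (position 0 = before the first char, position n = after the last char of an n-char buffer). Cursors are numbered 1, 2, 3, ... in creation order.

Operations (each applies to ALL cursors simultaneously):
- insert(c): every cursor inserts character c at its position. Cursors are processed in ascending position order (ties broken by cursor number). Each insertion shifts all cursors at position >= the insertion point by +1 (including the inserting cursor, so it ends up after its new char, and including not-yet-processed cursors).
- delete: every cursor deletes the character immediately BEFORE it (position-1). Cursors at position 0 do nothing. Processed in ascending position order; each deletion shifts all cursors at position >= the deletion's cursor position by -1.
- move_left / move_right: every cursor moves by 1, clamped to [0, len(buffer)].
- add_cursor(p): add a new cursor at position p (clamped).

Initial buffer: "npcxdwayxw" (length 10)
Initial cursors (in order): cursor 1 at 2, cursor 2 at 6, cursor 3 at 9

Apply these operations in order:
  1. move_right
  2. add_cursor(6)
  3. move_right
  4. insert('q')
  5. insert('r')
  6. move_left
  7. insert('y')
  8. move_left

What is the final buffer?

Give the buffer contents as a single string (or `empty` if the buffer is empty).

After op 1 (move_right): buffer="npcxdwayxw" (len 10), cursors c1@3 c2@7 c3@10, authorship ..........
After op 2 (add_cursor(6)): buffer="npcxdwayxw" (len 10), cursors c1@3 c4@6 c2@7 c3@10, authorship ..........
After op 3 (move_right): buffer="npcxdwayxw" (len 10), cursors c1@4 c4@7 c2@8 c3@10, authorship ..........
After op 4 (insert('q')): buffer="npcxqdwaqyqxwq" (len 14), cursors c1@5 c4@9 c2@11 c3@14, authorship ....1...4.2..3
After op 5 (insert('r')): buffer="npcxqrdwaqryqrxwqr" (len 18), cursors c1@6 c4@11 c2@14 c3@18, authorship ....11...44.22..33
After op 6 (move_left): buffer="npcxqrdwaqryqrxwqr" (len 18), cursors c1@5 c4@10 c2@13 c3@17, authorship ....11...44.22..33
After op 7 (insert('y')): buffer="npcxqyrdwaqyryqyrxwqyr" (len 22), cursors c1@6 c4@12 c2@16 c3@21, authorship ....111...444.222..333
After op 8 (move_left): buffer="npcxqyrdwaqyryqyrxwqyr" (len 22), cursors c1@5 c4@11 c2@15 c3@20, authorship ....111...444.222..333

Answer: npcxqyrdwaqyryqyrxwqyr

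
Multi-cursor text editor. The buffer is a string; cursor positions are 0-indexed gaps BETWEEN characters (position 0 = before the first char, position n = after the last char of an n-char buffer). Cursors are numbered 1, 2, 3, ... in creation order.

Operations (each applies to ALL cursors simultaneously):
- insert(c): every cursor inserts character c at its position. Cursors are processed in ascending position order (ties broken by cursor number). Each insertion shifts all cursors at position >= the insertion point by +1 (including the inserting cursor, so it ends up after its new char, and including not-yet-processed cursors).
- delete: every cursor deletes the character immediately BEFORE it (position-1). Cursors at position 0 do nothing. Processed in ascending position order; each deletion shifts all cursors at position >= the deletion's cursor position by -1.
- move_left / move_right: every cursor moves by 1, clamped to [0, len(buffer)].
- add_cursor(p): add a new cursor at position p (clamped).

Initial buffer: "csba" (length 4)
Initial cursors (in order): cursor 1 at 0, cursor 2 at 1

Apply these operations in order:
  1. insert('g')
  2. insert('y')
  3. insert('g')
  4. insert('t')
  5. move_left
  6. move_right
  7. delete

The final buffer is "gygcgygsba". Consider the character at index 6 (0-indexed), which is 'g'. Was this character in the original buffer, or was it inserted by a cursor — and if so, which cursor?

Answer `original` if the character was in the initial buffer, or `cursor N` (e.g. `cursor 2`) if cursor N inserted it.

Answer: cursor 2

Derivation:
After op 1 (insert('g')): buffer="gcgsba" (len 6), cursors c1@1 c2@3, authorship 1.2...
After op 2 (insert('y')): buffer="gycgysba" (len 8), cursors c1@2 c2@5, authorship 11.22...
After op 3 (insert('g')): buffer="gygcgygsba" (len 10), cursors c1@3 c2@7, authorship 111.222...
After op 4 (insert('t')): buffer="gygtcgygtsba" (len 12), cursors c1@4 c2@9, authorship 1111.2222...
After op 5 (move_left): buffer="gygtcgygtsba" (len 12), cursors c1@3 c2@8, authorship 1111.2222...
After op 6 (move_right): buffer="gygtcgygtsba" (len 12), cursors c1@4 c2@9, authorship 1111.2222...
After op 7 (delete): buffer="gygcgygsba" (len 10), cursors c1@3 c2@7, authorship 111.222...
Authorship (.=original, N=cursor N): 1 1 1 . 2 2 2 . . .
Index 6: author = 2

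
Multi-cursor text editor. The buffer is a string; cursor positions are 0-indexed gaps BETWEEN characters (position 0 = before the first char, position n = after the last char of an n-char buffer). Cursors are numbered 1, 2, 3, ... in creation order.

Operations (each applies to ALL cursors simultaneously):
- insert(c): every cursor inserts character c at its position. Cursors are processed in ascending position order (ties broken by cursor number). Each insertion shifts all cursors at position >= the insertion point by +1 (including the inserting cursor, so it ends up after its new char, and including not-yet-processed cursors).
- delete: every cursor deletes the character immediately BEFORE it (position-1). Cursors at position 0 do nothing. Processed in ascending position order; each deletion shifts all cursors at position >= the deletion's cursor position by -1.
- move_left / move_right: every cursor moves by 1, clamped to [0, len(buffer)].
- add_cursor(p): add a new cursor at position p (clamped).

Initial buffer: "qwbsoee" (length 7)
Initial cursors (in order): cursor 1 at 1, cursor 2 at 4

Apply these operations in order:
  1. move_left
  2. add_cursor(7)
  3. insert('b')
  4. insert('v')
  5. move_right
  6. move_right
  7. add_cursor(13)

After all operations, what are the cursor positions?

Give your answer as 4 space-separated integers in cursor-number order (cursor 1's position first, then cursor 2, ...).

After op 1 (move_left): buffer="qwbsoee" (len 7), cursors c1@0 c2@3, authorship .......
After op 2 (add_cursor(7)): buffer="qwbsoee" (len 7), cursors c1@0 c2@3 c3@7, authorship .......
After op 3 (insert('b')): buffer="bqwbbsoeeb" (len 10), cursors c1@1 c2@5 c3@10, authorship 1...2....3
After op 4 (insert('v')): buffer="bvqwbbvsoeebv" (len 13), cursors c1@2 c2@7 c3@13, authorship 11...22....33
After op 5 (move_right): buffer="bvqwbbvsoeebv" (len 13), cursors c1@3 c2@8 c3@13, authorship 11...22....33
After op 6 (move_right): buffer="bvqwbbvsoeebv" (len 13), cursors c1@4 c2@9 c3@13, authorship 11...22....33
After op 7 (add_cursor(13)): buffer="bvqwbbvsoeebv" (len 13), cursors c1@4 c2@9 c3@13 c4@13, authorship 11...22....33

Answer: 4 9 13 13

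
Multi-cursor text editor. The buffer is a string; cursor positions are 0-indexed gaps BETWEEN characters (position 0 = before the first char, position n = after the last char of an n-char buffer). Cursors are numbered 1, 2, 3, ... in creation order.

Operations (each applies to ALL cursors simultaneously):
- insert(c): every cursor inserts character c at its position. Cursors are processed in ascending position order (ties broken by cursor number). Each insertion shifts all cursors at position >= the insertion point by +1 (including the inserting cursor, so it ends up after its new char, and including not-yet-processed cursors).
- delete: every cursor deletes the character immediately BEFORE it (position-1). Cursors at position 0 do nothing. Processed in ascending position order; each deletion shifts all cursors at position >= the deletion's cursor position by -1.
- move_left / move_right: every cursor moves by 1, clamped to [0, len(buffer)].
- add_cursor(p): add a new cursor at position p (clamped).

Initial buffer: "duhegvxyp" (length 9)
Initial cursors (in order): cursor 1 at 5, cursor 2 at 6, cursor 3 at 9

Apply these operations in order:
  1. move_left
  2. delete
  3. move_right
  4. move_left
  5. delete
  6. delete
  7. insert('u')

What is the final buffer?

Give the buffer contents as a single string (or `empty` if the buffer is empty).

Answer: uuup

Derivation:
After op 1 (move_left): buffer="duhegvxyp" (len 9), cursors c1@4 c2@5 c3@8, authorship .........
After op 2 (delete): buffer="duhvxp" (len 6), cursors c1@3 c2@3 c3@5, authorship ......
After op 3 (move_right): buffer="duhvxp" (len 6), cursors c1@4 c2@4 c3@6, authorship ......
After op 4 (move_left): buffer="duhvxp" (len 6), cursors c1@3 c2@3 c3@5, authorship ......
After op 5 (delete): buffer="dvp" (len 3), cursors c1@1 c2@1 c3@2, authorship ...
After op 6 (delete): buffer="p" (len 1), cursors c1@0 c2@0 c3@0, authorship .
After op 7 (insert('u')): buffer="uuup" (len 4), cursors c1@3 c2@3 c3@3, authorship 123.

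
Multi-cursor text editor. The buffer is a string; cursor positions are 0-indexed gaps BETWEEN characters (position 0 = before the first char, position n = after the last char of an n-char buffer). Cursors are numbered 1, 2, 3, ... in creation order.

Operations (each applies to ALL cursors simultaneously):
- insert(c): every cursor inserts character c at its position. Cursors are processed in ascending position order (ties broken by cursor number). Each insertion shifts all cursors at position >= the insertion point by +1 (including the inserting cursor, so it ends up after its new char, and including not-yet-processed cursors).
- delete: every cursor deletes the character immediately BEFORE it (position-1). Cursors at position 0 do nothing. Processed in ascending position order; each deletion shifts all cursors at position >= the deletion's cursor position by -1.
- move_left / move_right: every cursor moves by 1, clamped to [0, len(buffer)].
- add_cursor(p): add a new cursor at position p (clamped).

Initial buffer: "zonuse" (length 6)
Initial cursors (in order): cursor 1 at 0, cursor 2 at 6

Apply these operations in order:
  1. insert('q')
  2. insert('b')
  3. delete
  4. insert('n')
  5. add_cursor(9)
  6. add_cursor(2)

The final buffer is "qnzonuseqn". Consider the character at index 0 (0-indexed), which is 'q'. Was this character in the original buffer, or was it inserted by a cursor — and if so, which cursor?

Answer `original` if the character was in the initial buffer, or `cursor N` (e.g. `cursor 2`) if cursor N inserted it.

After op 1 (insert('q')): buffer="qzonuseq" (len 8), cursors c1@1 c2@8, authorship 1......2
After op 2 (insert('b')): buffer="qbzonuseqb" (len 10), cursors c1@2 c2@10, authorship 11......22
After op 3 (delete): buffer="qzonuseq" (len 8), cursors c1@1 c2@8, authorship 1......2
After op 4 (insert('n')): buffer="qnzonuseqn" (len 10), cursors c1@2 c2@10, authorship 11......22
After op 5 (add_cursor(9)): buffer="qnzonuseqn" (len 10), cursors c1@2 c3@9 c2@10, authorship 11......22
After op 6 (add_cursor(2)): buffer="qnzonuseqn" (len 10), cursors c1@2 c4@2 c3@9 c2@10, authorship 11......22
Authorship (.=original, N=cursor N): 1 1 . . . . . . 2 2
Index 0: author = 1

Answer: cursor 1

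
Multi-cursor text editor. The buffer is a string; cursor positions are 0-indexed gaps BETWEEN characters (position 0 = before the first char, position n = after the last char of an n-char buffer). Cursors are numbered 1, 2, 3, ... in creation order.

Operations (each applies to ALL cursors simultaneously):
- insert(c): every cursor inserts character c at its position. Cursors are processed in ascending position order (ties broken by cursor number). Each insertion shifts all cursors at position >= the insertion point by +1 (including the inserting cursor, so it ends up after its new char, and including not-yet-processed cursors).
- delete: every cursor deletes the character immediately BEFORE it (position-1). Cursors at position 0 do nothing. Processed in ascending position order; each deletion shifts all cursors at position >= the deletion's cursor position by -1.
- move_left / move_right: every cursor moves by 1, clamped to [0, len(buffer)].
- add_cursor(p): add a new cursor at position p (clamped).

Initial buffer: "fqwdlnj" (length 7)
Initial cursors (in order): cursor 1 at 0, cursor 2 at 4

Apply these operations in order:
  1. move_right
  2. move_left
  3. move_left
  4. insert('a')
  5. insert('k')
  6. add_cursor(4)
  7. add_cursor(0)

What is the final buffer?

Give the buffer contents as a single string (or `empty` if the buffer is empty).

Answer: akfqwakdlnj

Derivation:
After op 1 (move_right): buffer="fqwdlnj" (len 7), cursors c1@1 c2@5, authorship .......
After op 2 (move_left): buffer="fqwdlnj" (len 7), cursors c1@0 c2@4, authorship .......
After op 3 (move_left): buffer="fqwdlnj" (len 7), cursors c1@0 c2@3, authorship .......
After op 4 (insert('a')): buffer="afqwadlnj" (len 9), cursors c1@1 c2@5, authorship 1...2....
After op 5 (insert('k')): buffer="akfqwakdlnj" (len 11), cursors c1@2 c2@7, authorship 11...22....
After op 6 (add_cursor(4)): buffer="akfqwakdlnj" (len 11), cursors c1@2 c3@4 c2@7, authorship 11...22....
After op 7 (add_cursor(0)): buffer="akfqwakdlnj" (len 11), cursors c4@0 c1@2 c3@4 c2@7, authorship 11...22....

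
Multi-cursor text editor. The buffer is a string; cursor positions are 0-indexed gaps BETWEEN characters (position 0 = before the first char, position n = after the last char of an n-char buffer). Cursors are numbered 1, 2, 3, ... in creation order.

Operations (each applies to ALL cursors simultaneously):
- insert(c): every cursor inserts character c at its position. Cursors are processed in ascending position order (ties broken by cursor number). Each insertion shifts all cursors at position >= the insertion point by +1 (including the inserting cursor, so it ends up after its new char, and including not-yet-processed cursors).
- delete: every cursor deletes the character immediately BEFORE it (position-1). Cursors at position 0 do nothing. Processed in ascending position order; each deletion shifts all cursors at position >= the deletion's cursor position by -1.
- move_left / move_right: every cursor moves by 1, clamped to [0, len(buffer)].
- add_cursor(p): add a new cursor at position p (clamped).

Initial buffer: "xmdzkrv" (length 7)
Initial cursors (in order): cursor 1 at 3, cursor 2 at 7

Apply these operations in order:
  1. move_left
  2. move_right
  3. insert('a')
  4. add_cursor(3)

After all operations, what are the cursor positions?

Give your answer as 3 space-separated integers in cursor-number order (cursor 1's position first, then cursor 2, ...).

After op 1 (move_left): buffer="xmdzkrv" (len 7), cursors c1@2 c2@6, authorship .......
After op 2 (move_right): buffer="xmdzkrv" (len 7), cursors c1@3 c2@7, authorship .......
After op 3 (insert('a')): buffer="xmdazkrva" (len 9), cursors c1@4 c2@9, authorship ...1....2
After op 4 (add_cursor(3)): buffer="xmdazkrva" (len 9), cursors c3@3 c1@4 c2@9, authorship ...1....2

Answer: 4 9 3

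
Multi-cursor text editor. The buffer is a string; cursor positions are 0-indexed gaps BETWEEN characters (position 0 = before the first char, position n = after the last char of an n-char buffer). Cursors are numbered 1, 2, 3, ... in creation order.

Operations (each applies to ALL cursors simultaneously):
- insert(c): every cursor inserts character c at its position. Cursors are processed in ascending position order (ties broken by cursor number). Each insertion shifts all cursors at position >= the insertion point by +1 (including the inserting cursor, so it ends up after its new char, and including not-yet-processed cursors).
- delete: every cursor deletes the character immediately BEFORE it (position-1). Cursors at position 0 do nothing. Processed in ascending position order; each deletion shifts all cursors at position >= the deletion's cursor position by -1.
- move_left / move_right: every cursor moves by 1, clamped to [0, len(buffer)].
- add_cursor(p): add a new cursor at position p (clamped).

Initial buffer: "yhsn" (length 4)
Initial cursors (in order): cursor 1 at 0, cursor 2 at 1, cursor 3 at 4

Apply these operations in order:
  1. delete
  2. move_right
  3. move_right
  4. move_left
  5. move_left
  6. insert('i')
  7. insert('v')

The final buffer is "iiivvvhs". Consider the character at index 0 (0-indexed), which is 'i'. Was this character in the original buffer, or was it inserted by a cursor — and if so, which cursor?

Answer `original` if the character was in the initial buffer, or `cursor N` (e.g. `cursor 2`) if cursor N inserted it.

After op 1 (delete): buffer="hs" (len 2), cursors c1@0 c2@0 c3@2, authorship ..
After op 2 (move_right): buffer="hs" (len 2), cursors c1@1 c2@1 c3@2, authorship ..
After op 3 (move_right): buffer="hs" (len 2), cursors c1@2 c2@2 c3@2, authorship ..
After op 4 (move_left): buffer="hs" (len 2), cursors c1@1 c2@1 c3@1, authorship ..
After op 5 (move_left): buffer="hs" (len 2), cursors c1@0 c2@0 c3@0, authorship ..
After op 6 (insert('i')): buffer="iiihs" (len 5), cursors c1@3 c2@3 c3@3, authorship 123..
After op 7 (insert('v')): buffer="iiivvvhs" (len 8), cursors c1@6 c2@6 c3@6, authorship 123123..
Authorship (.=original, N=cursor N): 1 2 3 1 2 3 . .
Index 0: author = 1

Answer: cursor 1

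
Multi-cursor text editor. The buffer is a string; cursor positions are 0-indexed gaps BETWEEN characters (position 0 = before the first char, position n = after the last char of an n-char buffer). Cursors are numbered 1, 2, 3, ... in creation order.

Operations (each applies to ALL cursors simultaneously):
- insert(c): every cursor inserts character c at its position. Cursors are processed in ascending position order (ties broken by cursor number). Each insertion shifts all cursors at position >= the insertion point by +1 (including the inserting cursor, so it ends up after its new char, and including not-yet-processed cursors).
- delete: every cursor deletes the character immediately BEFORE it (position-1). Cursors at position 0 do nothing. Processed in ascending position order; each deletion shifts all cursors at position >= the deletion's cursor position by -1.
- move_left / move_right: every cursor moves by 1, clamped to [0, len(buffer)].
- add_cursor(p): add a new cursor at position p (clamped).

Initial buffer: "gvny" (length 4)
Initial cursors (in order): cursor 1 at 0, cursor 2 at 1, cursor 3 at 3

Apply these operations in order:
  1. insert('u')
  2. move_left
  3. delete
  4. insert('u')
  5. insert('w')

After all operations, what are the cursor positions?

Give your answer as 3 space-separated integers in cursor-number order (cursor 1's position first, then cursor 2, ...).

Answer: 2 5 9

Derivation:
After op 1 (insert('u')): buffer="uguvnuy" (len 7), cursors c1@1 c2@3 c3@6, authorship 1.2..3.
After op 2 (move_left): buffer="uguvnuy" (len 7), cursors c1@0 c2@2 c3@5, authorship 1.2..3.
After op 3 (delete): buffer="uuvuy" (len 5), cursors c1@0 c2@1 c3@3, authorship 12.3.
After op 4 (insert('u')): buffer="uuuuvuuy" (len 8), cursors c1@1 c2@3 c3@6, authorship 1122.33.
After op 5 (insert('w')): buffer="uwuuwuvuwuy" (len 11), cursors c1@2 c2@5 c3@9, authorship 111222.333.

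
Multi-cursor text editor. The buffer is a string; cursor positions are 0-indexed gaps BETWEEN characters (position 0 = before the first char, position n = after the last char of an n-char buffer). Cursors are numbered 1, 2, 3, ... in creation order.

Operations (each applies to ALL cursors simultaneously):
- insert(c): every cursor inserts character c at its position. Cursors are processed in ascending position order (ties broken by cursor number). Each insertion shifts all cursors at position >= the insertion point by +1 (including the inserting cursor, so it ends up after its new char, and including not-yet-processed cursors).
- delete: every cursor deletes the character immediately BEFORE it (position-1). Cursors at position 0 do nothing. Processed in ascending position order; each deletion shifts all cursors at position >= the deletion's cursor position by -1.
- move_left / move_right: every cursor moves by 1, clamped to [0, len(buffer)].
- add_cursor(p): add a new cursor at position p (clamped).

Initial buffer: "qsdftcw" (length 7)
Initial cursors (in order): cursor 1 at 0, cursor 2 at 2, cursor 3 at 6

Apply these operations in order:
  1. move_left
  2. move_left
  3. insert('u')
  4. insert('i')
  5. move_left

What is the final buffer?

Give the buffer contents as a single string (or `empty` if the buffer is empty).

Answer: uuiiqsdfuitcw

Derivation:
After op 1 (move_left): buffer="qsdftcw" (len 7), cursors c1@0 c2@1 c3@5, authorship .......
After op 2 (move_left): buffer="qsdftcw" (len 7), cursors c1@0 c2@0 c3@4, authorship .......
After op 3 (insert('u')): buffer="uuqsdfutcw" (len 10), cursors c1@2 c2@2 c3@7, authorship 12....3...
After op 4 (insert('i')): buffer="uuiiqsdfuitcw" (len 13), cursors c1@4 c2@4 c3@10, authorship 1212....33...
After op 5 (move_left): buffer="uuiiqsdfuitcw" (len 13), cursors c1@3 c2@3 c3@9, authorship 1212....33...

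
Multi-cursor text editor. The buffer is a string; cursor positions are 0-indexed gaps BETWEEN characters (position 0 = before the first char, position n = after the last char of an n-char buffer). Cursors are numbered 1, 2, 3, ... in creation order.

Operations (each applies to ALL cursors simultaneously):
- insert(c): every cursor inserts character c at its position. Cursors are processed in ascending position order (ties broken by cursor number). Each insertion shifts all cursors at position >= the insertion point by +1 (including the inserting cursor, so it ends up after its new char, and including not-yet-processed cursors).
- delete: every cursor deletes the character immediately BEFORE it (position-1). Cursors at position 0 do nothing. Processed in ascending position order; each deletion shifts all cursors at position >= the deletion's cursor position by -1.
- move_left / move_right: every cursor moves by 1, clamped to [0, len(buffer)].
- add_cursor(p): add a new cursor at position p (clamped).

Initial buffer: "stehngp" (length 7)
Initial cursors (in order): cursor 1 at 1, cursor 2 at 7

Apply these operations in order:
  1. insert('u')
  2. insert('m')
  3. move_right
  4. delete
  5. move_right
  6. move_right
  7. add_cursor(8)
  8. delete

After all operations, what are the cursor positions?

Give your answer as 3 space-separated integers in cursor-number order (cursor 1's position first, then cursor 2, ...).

After op 1 (insert('u')): buffer="sutehngpu" (len 9), cursors c1@2 c2@9, authorship .1......2
After op 2 (insert('m')): buffer="sumtehngpum" (len 11), cursors c1@3 c2@11, authorship .11......22
After op 3 (move_right): buffer="sumtehngpum" (len 11), cursors c1@4 c2@11, authorship .11......22
After op 4 (delete): buffer="sumehngpu" (len 9), cursors c1@3 c2@9, authorship .11.....2
After op 5 (move_right): buffer="sumehngpu" (len 9), cursors c1@4 c2@9, authorship .11.....2
After op 6 (move_right): buffer="sumehngpu" (len 9), cursors c1@5 c2@9, authorship .11.....2
After op 7 (add_cursor(8)): buffer="sumehngpu" (len 9), cursors c1@5 c3@8 c2@9, authorship .11.....2
After op 8 (delete): buffer="sumeng" (len 6), cursors c1@4 c2@6 c3@6, authorship .11...

Answer: 4 6 6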